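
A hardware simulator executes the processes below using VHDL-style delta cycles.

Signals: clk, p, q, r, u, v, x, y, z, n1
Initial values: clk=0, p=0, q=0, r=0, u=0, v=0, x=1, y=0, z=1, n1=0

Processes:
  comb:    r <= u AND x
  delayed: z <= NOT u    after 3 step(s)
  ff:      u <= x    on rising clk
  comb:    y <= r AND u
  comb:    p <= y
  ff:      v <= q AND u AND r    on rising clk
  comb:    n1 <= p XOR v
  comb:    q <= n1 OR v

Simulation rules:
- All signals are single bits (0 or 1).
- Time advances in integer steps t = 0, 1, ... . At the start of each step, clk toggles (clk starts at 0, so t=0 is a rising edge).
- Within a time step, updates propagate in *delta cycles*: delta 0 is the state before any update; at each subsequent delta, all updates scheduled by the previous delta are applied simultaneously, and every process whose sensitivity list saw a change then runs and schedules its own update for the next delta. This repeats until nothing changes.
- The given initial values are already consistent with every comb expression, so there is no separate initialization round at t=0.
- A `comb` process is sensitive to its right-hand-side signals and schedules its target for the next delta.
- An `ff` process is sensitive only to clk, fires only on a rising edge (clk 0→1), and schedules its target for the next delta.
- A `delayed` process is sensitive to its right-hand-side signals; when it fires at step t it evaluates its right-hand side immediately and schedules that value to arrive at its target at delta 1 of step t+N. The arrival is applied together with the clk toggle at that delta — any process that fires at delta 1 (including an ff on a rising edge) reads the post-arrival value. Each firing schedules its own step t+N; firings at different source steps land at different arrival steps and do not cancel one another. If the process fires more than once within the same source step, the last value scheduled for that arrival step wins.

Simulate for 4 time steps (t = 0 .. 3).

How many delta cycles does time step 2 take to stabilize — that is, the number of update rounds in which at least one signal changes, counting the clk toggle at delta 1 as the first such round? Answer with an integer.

[bits: v,r,clk,z,x,y,q,u,p,n1]
t=0: Δ0=0001100000 Δ1=0011100000 Δ2=0011100100 Δ3=0111100100 Δ4=0111110100 Δ5=0111110110 Δ6=0111110111 Δ7=0111111111 | 7Δ
t=1: Δ0=0111111111 Δ1=0101111111 | 1Δ
t=2: Δ0=0101111111 Δ1=0111111111 Δ2=1111111111 Δ3=1111111110 | 3Δ
t=3: Δ0=1111111110 Δ1=1100111110 | 1Δ

3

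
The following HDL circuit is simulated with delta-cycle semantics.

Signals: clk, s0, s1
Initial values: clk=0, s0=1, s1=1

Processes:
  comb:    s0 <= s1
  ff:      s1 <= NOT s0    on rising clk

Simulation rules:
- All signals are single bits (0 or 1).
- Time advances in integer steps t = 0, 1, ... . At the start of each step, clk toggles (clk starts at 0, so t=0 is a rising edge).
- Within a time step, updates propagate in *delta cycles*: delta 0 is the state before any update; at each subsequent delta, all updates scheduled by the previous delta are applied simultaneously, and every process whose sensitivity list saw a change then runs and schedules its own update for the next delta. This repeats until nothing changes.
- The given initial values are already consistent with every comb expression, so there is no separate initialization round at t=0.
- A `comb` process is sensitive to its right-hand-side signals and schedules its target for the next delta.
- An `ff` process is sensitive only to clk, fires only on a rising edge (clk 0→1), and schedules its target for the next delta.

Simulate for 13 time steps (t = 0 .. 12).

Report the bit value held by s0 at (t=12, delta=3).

t0.Δ0 s0=1 s1=1 clk=0
t0.Δ1 s0=1 s1=1 clk=1
t0.Δ2 s0=1 s1=0 clk=1
t0.Δ3 s0=0 s1=0 clk=1
t1.Δ0 s0=0 s1=0 clk=1
t1.Δ1 s0=0 s1=0 clk=0
t2.Δ0 s0=0 s1=0 clk=0
t2.Δ1 s0=0 s1=0 clk=1
t2.Δ2 s0=0 s1=1 clk=1
t2.Δ3 s0=1 s1=1 clk=1
t3.Δ0 s0=1 s1=1 clk=1
t3.Δ1 s0=1 s1=1 clk=0
t4.Δ0 s0=1 s1=1 clk=0
t4.Δ1 s0=1 s1=1 clk=1
t4.Δ2 s0=1 s1=0 clk=1
t4.Δ3 s0=0 s1=0 clk=1
t5.Δ0 s0=0 s1=0 clk=1
t5.Δ1 s0=0 s1=0 clk=0
t6.Δ0 s0=0 s1=0 clk=0
t6.Δ1 s0=0 s1=0 clk=1
t6.Δ2 s0=0 s1=1 clk=1
t6.Δ3 s0=1 s1=1 clk=1
t7.Δ0 s0=1 s1=1 clk=1
t7.Δ1 s0=1 s1=1 clk=0
t8.Δ0 s0=1 s1=1 clk=0
t8.Δ1 s0=1 s1=1 clk=1
t8.Δ2 s0=1 s1=0 clk=1
t8.Δ3 s0=0 s1=0 clk=1
t9.Δ0 s0=0 s1=0 clk=1
t9.Δ1 s0=0 s1=0 clk=0
t10.Δ0 s0=0 s1=0 clk=0
t10.Δ1 s0=0 s1=0 clk=1
t10.Δ2 s0=0 s1=1 clk=1
t10.Δ3 s0=1 s1=1 clk=1
t11.Δ0 s0=1 s1=1 clk=1
t11.Δ1 s0=1 s1=1 clk=0
t12.Δ0 s0=1 s1=1 clk=0
t12.Δ1 s0=1 s1=1 clk=1
t12.Δ2 s0=1 s1=0 clk=1
t12.Δ3 s0=0 s1=0 clk=1

0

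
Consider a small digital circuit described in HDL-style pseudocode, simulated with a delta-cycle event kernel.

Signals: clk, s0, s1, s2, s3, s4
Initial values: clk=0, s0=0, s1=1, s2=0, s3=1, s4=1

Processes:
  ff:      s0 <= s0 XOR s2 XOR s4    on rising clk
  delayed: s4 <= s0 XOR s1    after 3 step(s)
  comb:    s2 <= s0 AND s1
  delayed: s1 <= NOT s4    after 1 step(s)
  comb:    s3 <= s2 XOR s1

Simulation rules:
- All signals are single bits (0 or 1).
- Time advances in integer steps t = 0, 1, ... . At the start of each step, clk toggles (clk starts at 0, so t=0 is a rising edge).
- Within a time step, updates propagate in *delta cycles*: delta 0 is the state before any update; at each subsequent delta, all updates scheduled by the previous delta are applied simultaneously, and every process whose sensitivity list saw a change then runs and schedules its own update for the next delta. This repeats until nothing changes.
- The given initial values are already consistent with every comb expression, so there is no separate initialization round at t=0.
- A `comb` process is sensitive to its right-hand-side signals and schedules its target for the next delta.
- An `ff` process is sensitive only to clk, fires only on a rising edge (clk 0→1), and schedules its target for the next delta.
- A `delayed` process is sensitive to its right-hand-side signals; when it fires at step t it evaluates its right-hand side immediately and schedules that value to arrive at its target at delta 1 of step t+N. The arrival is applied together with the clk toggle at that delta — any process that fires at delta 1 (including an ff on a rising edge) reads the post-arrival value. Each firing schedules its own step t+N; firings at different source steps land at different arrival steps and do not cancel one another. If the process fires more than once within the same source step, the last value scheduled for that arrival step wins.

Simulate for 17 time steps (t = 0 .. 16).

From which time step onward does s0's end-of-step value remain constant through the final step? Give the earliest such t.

[bits: s4,s0,s1,s2,s3,clk]
t=0: Δ0=101010 Δ1=101011 Δ2=111011 Δ3=111111 Δ4=111101 | 4Δ
t=1: Δ0=111101 Δ1=111100 | 1Δ
t=2: Δ0=111100 Δ1=111101 | 1Δ
t=3: Δ0=111101 Δ1=011100 | 1Δ
t=4: Δ0=011100 Δ1=011101 Δ2=001101 Δ3=001001 Δ4=001011 | 4Δ
t=5: Δ0=001011 Δ1=001010 | 1Δ
t=6: Δ0=001010 Δ1=001011 | 1Δ
t=7: Δ0=001011 Δ1=101010 | 1Δ
t=8: Δ0=101010 Δ1=100011 Δ2=110001 | 2Δ
t=9: Δ0=110001 Δ1=110000 | 1Δ
t=10: Δ0=110000 Δ1=110001 Δ2=100001 | 2Δ
t=11: Δ0=100001 Δ1=100000 | 1Δ
t=12: Δ0=100000 Δ1=100001 Δ2=110001 | 2Δ
t=13: Δ0=110001 Δ1=010000 | 1Δ
t=14: Δ0=010000 Δ1=011001 Δ2=011111 Δ3=011101 | 3Δ
t=15: Δ0=011101 Δ1=111100 | 1Δ
t=16: Δ0=111100 Δ1=110101 Δ2=110011 Δ3=110001 | 3Δ

12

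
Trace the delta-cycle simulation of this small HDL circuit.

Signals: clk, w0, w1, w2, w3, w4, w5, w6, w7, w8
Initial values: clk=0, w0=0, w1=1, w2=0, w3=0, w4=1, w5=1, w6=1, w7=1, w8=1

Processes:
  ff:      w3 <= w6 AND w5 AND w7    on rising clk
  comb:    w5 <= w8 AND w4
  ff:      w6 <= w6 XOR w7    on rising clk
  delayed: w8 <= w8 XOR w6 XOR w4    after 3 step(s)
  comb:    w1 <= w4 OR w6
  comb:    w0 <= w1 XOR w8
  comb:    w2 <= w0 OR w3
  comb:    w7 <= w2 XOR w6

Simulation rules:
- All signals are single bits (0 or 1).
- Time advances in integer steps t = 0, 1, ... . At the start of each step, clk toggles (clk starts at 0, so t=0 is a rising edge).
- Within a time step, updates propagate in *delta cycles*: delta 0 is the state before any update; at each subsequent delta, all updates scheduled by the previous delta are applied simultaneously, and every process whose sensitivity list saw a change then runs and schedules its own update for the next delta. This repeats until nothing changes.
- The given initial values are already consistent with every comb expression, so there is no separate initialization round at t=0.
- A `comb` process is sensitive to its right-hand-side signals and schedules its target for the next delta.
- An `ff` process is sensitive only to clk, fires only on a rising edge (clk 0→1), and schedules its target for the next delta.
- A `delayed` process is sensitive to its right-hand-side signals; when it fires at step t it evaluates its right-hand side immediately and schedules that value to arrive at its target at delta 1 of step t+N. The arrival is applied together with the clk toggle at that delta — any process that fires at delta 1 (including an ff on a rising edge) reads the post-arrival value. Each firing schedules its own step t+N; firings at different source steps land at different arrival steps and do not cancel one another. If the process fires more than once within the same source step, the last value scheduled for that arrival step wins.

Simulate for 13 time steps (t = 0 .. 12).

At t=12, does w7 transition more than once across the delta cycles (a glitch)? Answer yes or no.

[bits: w4,w2,w3,w7,w8,w5,clk,w0,w1,w6]
t=0: Δ0=1001110011 Δ1=1001111011 Δ2=1011111010 Δ3=1110111010 Δ4=1111111010 | 4Δ
t=1: Δ0=1111111010 Δ1=1111110010 | 1Δ
t=2: Δ0=1111110010 Δ1=1111111010 Δ2=1101111011 Δ3=1000111011 Δ4=1001111011 | 4Δ
t=3: Δ0=1001111011 Δ1=1001010011 Δ2=1001000111 Δ3=1101000111 Δ4=1100000111 | 4Δ
t=4: Δ0=1100000111 Δ1=1100001111 | 1Δ
t=5: Δ0=1100001111 Δ1=1100100111 Δ2=1100110011 Δ3=1000110011 Δ4=1001110011 | 4Δ
t=6: Δ0=1001110011 Δ1=1001011011 Δ2=1011001110 Δ3=1110001110 Δ4=1111001110 | 4Δ
t=7: Δ0=1111001110 Δ1=1111000110 | 1Δ
t=8: Δ0=1111000110 Δ1=1111101110 Δ2=1101111011 Δ3=1000111011 Δ4=1001111011 | 4Δ
t=9: Δ0=1001111011 Δ1=1001110011 | 1Δ
t=10: Δ0=1001110011 Δ1=1001111011 Δ2=1011111010 Δ3=1110111010 Δ4=1111111010 | 4Δ
t=11: Δ0=1111111010 Δ1=1111110010 | 1Δ
t=12: Δ0=1111110010 Δ1=1111111010 Δ2=1101111011 Δ3=1000111011 Δ4=1001111011 | 4Δ

yes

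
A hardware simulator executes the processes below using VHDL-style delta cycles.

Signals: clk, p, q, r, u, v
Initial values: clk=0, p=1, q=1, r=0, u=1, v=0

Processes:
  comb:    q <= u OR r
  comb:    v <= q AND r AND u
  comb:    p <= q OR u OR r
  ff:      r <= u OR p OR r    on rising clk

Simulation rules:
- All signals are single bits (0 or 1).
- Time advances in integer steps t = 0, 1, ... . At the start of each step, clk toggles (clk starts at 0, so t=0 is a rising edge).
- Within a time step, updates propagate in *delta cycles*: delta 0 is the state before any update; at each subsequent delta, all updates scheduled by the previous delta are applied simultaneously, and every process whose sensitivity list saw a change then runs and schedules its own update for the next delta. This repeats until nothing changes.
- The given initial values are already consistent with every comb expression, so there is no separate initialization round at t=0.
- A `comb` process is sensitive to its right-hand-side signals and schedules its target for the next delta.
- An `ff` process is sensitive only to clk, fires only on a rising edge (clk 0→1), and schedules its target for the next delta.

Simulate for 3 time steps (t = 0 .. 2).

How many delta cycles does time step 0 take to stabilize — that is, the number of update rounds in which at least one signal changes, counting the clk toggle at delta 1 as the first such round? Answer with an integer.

t=0 Δ0: p=1 r=0 clk=0 u=1 v=0 q=1
  Δ1: clk:0→1
  Δ2: r:0→1
  Δ3: v:0→1
  (3Δ to stable)
t=1 Δ0: p=1 r=1 clk=1 u=1 v=1 q=1
  Δ1: clk:1→0
  (1Δ to stable)
t=2 Δ0: p=1 r=1 clk=0 u=1 v=1 q=1
  Δ1: clk:0→1
  (1Δ to stable)

3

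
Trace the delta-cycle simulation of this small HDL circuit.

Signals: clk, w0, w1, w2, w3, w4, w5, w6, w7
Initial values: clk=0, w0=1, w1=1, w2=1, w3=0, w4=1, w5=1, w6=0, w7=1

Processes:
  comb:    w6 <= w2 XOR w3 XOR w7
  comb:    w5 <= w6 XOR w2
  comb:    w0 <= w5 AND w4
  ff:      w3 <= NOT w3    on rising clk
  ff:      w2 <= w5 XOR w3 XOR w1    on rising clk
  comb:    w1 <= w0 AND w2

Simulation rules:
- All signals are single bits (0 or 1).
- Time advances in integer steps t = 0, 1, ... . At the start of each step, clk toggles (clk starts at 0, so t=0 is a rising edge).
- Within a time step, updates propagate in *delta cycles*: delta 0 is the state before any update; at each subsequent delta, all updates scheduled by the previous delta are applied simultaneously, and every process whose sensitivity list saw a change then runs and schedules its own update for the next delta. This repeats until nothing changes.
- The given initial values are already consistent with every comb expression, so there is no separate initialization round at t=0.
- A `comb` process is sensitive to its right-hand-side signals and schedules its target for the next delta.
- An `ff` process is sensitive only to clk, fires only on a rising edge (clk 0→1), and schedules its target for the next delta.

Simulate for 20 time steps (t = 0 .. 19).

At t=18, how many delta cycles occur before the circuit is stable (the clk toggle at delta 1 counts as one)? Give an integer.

5

t0.Δ0 w3=0 w1=1 w2=1 w7=1 w5=1 clk=0 w4=1 w6=0 w0=1
t0.Δ1 w3=0 w1=1 w2=1 w7=1 w5=1 clk=1 w4=1 w6=0 w0=1
t0.Δ2 w3=1 w1=1 w2=0 w7=1 w5=1 clk=1 w4=1 w6=0 w0=1
t0.Δ3 w3=1 w1=0 w2=0 w7=1 w5=0 clk=1 w4=1 w6=0 w0=1
t0.Δ4 w3=1 w1=0 w2=0 w7=1 w5=0 clk=1 w4=1 w6=0 w0=0
t1.Δ0 w3=1 w1=0 w2=0 w7=1 w5=0 clk=1 w4=1 w6=0 w0=0
t1.Δ1 w3=1 w1=0 w2=0 w7=1 w5=0 clk=0 w4=1 w6=0 w0=0
t2.Δ0 w3=1 w1=0 w2=0 w7=1 w5=0 clk=0 w4=1 w6=0 w0=0
t2.Δ1 w3=1 w1=0 w2=0 w7=1 w5=0 clk=1 w4=1 w6=0 w0=0
t2.Δ2 w3=0 w1=0 w2=1 w7=1 w5=0 clk=1 w4=1 w6=0 w0=0
t2.Δ3 w3=0 w1=0 w2=1 w7=1 w5=1 clk=1 w4=1 w6=0 w0=0
t2.Δ4 w3=0 w1=0 w2=1 w7=1 w5=1 clk=1 w4=1 w6=0 w0=1
t2.Δ5 w3=0 w1=1 w2=1 w7=1 w5=1 clk=1 w4=1 w6=0 w0=1
t3.Δ0 w3=0 w1=1 w2=1 w7=1 w5=1 clk=1 w4=1 w6=0 w0=1
t3.Δ1 w3=0 w1=1 w2=1 w7=1 w5=1 clk=0 w4=1 w6=0 w0=1
t4.Δ0 w3=0 w1=1 w2=1 w7=1 w5=1 clk=0 w4=1 w6=0 w0=1
t4.Δ1 w3=0 w1=1 w2=1 w7=1 w5=1 clk=1 w4=1 w6=0 w0=1
t4.Δ2 w3=1 w1=1 w2=0 w7=1 w5=1 clk=1 w4=1 w6=0 w0=1
t4.Δ3 w3=1 w1=0 w2=0 w7=1 w5=0 clk=1 w4=1 w6=0 w0=1
t4.Δ4 w3=1 w1=0 w2=0 w7=1 w5=0 clk=1 w4=1 w6=0 w0=0
t5.Δ0 w3=1 w1=0 w2=0 w7=1 w5=0 clk=1 w4=1 w6=0 w0=0
t5.Δ1 w3=1 w1=0 w2=0 w7=1 w5=0 clk=0 w4=1 w6=0 w0=0
t6.Δ0 w3=1 w1=0 w2=0 w7=1 w5=0 clk=0 w4=1 w6=0 w0=0
t6.Δ1 w3=1 w1=0 w2=0 w7=1 w5=0 clk=1 w4=1 w6=0 w0=0
t6.Δ2 w3=0 w1=0 w2=1 w7=1 w5=0 clk=1 w4=1 w6=0 w0=0
t6.Δ3 w3=0 w1=0 w2=1 w7=1 w5=1 clk=1 w4=1 w6=0 w0=0
t6.Δ4 w3=0 w1=0 w2=1 w7=1 w5=1 clk=1 w4=1 w6=0 w0=1
t6.Δ5 w3=0 w1=1 w2=1 w7=1 w5=1 clk=1 w4=1 w6=0 w0=1
t7.Δ0 w3=0 w1=1 w2=1 w7=1 w5=1 clk=1 w4=1 w6=0 w0=1
t7.Δ1 w3=0 w1=1 w2=1 w7=1 w5=1 clk=0 w4=1 w6=0 w0=1
t8.Δ0 w3=0 w1=1 w2=1 w7=1 w5=1 clk=0 w4=1 w6=0 w0=1
t8.Δ1 w3=0 w1=1 w2=1 w7=1 w5=1 clk=1 w4=1 w6=0 w0=1
t8.Δ2 w3=1 w1=1 w2=0 w7=1 w5=1 clk=1 w4=1 w6=0 w0=1
t8.Δ3 w3=1 w1=0 w2=0 w7=1 w5=0 clk=1 w4=1 w6=0 w0=1
t8.Δ4 w3=1 w1=0 w2=0 w7=1 w5=0 clk=1 w4=1 w6=0 w0=0
t9.Δ0 w3=1 w1=0 w2=0 w7=1 w5=0 clk=1 w4=1 w6=0 w0=0
t9.Δ1 w3=1 w1=0 w2=0 w7=1 w5=0 clk=0 w4=1 w6=0 w0=0
t10.Δ0 w3=1 w1=0 w2=0 w7=1 w5=0 clk=0 w4=1 w6=0 w0=0
t10.Δ1 w3=1 w1=0 w2=0 w7=1 w5=0 clk=1 w4=1 w6=0 w0=0
t10.Δ2 w3=0 w1=0 w2=1 w7=1 w5=0 clk=1 w4=1 w6=0 w0=0
t10.Δ3 w3=0 w1=0 w2=1 w7=1 w5=1 clk=1 w4=1 w6=0 w0=0
t10.Δ4 w3=0 w1=0 w2=1 w7=1 w5=1 clk=1 w4=1 w6=0 w0=1
t10.Δ5 w3=0 w1=1 w2=1 w7=1 w5=1 clk=1 w4=1 w6=0 w0=1
t11.Δ0 w3=0 w1=1 w2=1 w7=1 w5=1 clk=1 w4=1 w6=0 w0=1
t11.Δ1 w3=0 w1=1 w2=1 w7=1 w5=1 clk=0 w4=1 w6=0 w0=1
t12.Δ0 w3=0 w1=1 w2=1 w7=1 w5=1 clk=0 w4=1 w6=0 w0=1
t12.Δ1 w3=0 w1=1 w2=1 w7=1 w5=1 clk=1 w4=1 w6=0 w0=1
t12.Δ2 w3=1 w1=1 w2=0 w7=1 w5=1 clk=1 w4=1 w6=0 w0=1
t12.Δ3 w3=1 w1=0 w2=0 w7=1 w5=0 clk=1 w4=1 w6=0 w0=1
t12.Δ4 w3=1 w1=0 w2=0 w7=1 w5=0 clk=1 w4=1 w6=0 w0=0
t13.Δ0 w3=1 w1=0 w2=0 w7=1 w5=0 clk=1 w4=1 w6=0 w0=0
t13.Δ1 w3=1 w1=0 w2=0 w7=1 w5=0 clk=0 w4=1 w6=0 w0=0
t14.Δ0 w3=1 w1=0 w2=0 w7=1 w5=0 clk=0 w4=1 w6=0 w0=0
t14.Δ1 w3=1 w1=0 w2=0 w7=1 w5=0 clk=1 w4=1 w6=0 w0=0
t14.Δ2 w3=0 w1=0 w2=1 w7=1 w5=0 clk=1 w4=1 w6=0 w0=0
t14.Δ3 w3=0 w1=0 w2=1 w7=1 w5=1 clk=1 w4=1 w6=0 w0=0
t14.Δ4 w3=0 w1=0 w2=1 w7=1 w5=1 clk=1 w4=1 w6=0 w0=1
t14.Δ5 w3=0 w1=1 w2=1 w7=1 w5=1 clk=1 w4=1 w6=0 w0=1
t15.Δ0 w3=0 w1=1 w2=1 w7=1 w5=1 clk=1 w4=1 w6=0 w0=1
t15.Δ1 w3=0 w1=1 w2=1 w7=1 w5=1 clk=0 w4=1 w6=0 w0=1
t16.Δ0 w3=0 w1=1 w2=1 w7=1 w5=1 clk=0 w4=1 w6=0 w0=1
t16.Δ1 w3=0 w1=1 w2=1 w7=1 w5=1 clk=1 w4=1 w6=0 w0=1
t16.Δ2 w3=1 w1=1 w2=0 w7=1 w5=1 clk=1 w4=1 w6=0 w0=1
t16.Δ3 w3=1 w1=0 w2=0 w7=1 w5=0 clk=1 w4=1 w6=0 w0=1
t16.Δ4 w3=1 w1=0 w2=0 w7=1 w5=0 clk=1 w4=1 w6=0 w0=0
t17.Δ0 w3=1 w1=0 w2=0 w7=1 w5=0 clk=1 w4=1 w6=0 w0=0
t17.Δ1 w3=1 w1=0 w2=0 w7=1 w5=0 clk=0 w4=1 w6=0 w0=0
t18.Δ0 w3=1 w1=0 w2=0 w7=1 w5=0 clk=0 w4=1 w6=0 w0=0
t18.Δ1 w3=1 w1=0 w2=0 w7=1 w5=0 clk=1 w4=1 w6=0 w0=0
t18.Δ2 w3=0 w1=0 w2=1 w7=1 w5=0 clk=1 w4=1 w6=0 w0=0
t18.Δ3 w3=0 w1=0 w2=1 w7=1 w5=1 clk=1 w4=1 w6=0 w0=0
t18.Δ4 w3=0 w1=0 w2=1 w7=1 w5=1 clk=1 w4=1 w6=0 w0=1
t18.Δ5 w3=0 w1=1 w2=1 w7=1 w5=1 clk=1 w4=1 w6=0 w0=1
t19.Δ0 w3=0 w1=1 w2=1 w7=1 w5=1 clk=1 w4=1 w6=0 w0=1
t19.Δ1 w3=0 w1=1 w2=1 w7=1 w5=1 clk=0 w4=1 w6=0 w0=1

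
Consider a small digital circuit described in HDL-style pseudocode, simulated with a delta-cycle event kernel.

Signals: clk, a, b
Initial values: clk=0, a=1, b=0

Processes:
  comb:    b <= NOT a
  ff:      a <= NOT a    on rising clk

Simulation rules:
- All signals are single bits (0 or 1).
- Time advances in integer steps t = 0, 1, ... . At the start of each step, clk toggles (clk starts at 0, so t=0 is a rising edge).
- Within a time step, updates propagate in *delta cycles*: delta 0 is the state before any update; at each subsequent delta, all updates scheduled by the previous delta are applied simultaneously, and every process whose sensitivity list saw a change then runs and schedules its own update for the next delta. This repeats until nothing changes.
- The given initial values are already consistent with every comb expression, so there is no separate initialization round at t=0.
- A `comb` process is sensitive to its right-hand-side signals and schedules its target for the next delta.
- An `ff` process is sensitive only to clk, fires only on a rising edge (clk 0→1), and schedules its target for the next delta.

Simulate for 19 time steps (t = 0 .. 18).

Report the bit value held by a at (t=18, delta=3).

1

t0.Δ0 clk=0 b=0 a=1
t0.Δ1 clk=1 b=0 a=1
t0.Δ2 clk=1 b=0 a=0
t0.Δ3 clk=1 b=1 a=0
t1.Δ0 clk=1 b=1 a=0
t1.Δ1 clk=0 b=1 a=0
t2.Δ0 clk=0 b=1 a=0
t2.Δ1 clk=1 b=1 a=0
t2.Δ2 clk=1 b=1 a=1
t2.Δ3 clk=1 b=0 a=1
t3.Δ0 clk=1 b=0 a=1
t3.Δ1 clk=0 b=0 a=1
t4.Δ0 clk=0 b=0 a=1
t4.Δ1 clk=1 b=0 a=1
t4.Δ2 clk=1 b=0 a=0
t4.Δ3 clk=1 b=1 a=0
t5.Δ0 clk=1 b=1 a=0
t5.Δ1 clk=0 b=1 a=0
t6.Δ0 clk=0 b=1 a=0
t6.Δ1 clk=1 b=1 a=0
t6.Δ2 clk=1 b=1 a=1
t6.Δ3 clk=1 b=0 a=1
t7.Δ0 clk=1 b=0 a=1
t7.Δ1 clk=0 b=0 a=1
t8.Δ0 clk=0 b=0 a=1
t8.Δ1 clk=1 b=0 a=1
t8.Δ2 clk=1 b=0 a=0
t8.Δ3 clk=1 b=1 a=0
t9.Δ0 clk=1 b=1 a=0
t9.Δ1 clk=0 b=1 a=0
t10.Δ0 clk=0 b=1 a=0
t10.Δ1 clk=1 b=1 a=0
t10.Δ2 clk=1 b=1 a=1
t10.Δ3 clk=1 b=0 a=1
t11.Δ0 clk=1 b=0 a=1
t11.Δ1 clk=0 b=0 a=1
t12.Δ0 clk=0 b=0 a=1
t12.Δ1 clk=1 b=0 a=1
t12.Δ2 clk=1 b=0 a=0
t12.Δ3 clk=1 b=1 a=0
t13.Δ0 clk=1 b=1 a=0
t13.Δ1 clk=0 b=1 a=0
t14.Δ0 clk=0 b=1 a=0
t14.Δ1 clk=1 b=1 a=0
t14.Δ2 clk=1 b=1 a=1
t14.Δ3 clk=1 b=0 a=1
t15.Δ0 clk=1 b=0 a=1
t15.Δ1 clk=0 b=0 a=1
t16.Δ0 clk=0 b=0 a=1
t16.Δ1 clk=1 b=0 a=1
t16.Δ2 clk=1 b=0 a=0
t16.Δ3 clk=1 b=1 a=0
t17.Δ0 clk=1 b=1 a=0
t17.Δ1 clk=0 b=1 a=0
t18.Δ0 clk=0 b=1 a=0
t18.Δ1 clk=1 b=1 a=0
t18.Δ2 clk=1 b=1 a=1
t18.Δ3 clk=1 b=0 a=1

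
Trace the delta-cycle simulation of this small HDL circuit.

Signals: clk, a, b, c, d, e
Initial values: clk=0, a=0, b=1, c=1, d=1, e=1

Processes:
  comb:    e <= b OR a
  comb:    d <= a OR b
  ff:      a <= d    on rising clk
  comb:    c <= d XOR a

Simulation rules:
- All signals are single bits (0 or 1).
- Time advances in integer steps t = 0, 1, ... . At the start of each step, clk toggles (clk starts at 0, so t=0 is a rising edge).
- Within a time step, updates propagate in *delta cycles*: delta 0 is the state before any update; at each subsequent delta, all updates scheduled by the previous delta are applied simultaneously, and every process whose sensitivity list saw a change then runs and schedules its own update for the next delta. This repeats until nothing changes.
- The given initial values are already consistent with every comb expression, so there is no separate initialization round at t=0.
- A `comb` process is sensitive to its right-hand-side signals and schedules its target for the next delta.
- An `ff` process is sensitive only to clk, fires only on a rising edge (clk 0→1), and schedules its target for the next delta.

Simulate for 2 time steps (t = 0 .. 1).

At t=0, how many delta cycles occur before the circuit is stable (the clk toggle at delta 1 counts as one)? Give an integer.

3

t0.Δ0 d=1 clk=0 a=0 e=1 c=1 b=1
t0.Δ1 d=1 clk=1 a=0 e=1 c=1 b=1
t0.Δ2 d=1 clk=1 a=1 e=1 c=1 b=1
t0.Δ3 d=1 clk=1 a=1 e=1 c=0 b=1
t1.Δ0 d=1 clk=1 a=1 e=1 c=0 b=1
t1.Δ1 d=1 clk=0 a=1 e=1 c=0 b=1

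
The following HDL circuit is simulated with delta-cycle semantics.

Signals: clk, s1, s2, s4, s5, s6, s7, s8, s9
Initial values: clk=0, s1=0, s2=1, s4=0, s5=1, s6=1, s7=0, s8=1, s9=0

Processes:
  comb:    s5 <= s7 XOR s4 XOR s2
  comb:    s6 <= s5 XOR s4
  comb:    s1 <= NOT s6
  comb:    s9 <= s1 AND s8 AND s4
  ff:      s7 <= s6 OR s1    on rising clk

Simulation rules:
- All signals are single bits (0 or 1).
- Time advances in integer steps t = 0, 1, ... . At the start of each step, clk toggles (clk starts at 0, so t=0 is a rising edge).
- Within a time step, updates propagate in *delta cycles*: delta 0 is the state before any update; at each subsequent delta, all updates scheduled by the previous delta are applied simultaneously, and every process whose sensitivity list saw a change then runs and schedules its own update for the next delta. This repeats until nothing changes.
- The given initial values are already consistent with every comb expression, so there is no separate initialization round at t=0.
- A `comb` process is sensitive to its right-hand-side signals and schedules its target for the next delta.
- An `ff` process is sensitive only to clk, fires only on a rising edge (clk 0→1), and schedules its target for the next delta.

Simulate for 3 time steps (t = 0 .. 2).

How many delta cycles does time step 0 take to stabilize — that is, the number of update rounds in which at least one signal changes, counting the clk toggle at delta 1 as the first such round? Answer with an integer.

[bits: s9,s5,s7,s8,s6,s4,s1,clk,s2]
t=0: Δ0=010110001 Δ1=010110011 Δ2=011110011 Δ3=001110011 Δ4=001100011 Δ5=001100111 | 5Δ
t=1: Δ0=001100111 Δ1=001100101 | 1Δ
t=2: Δ0=001100101 Δ1=001100111 | 1Δ

5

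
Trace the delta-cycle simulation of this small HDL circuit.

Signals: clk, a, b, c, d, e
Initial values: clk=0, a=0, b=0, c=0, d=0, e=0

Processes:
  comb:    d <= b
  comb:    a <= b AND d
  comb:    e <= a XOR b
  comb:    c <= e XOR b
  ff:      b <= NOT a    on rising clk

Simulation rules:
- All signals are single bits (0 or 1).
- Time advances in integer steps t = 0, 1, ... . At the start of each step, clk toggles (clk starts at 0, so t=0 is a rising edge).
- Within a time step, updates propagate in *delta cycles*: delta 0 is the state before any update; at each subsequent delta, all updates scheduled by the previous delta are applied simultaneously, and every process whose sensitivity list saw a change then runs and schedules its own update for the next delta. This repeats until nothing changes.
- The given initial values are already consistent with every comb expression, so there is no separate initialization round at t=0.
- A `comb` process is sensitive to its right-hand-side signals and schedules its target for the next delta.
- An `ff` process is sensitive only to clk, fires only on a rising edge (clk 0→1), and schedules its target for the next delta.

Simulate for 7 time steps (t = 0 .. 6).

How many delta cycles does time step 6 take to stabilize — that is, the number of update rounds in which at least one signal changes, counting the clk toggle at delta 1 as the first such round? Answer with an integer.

5

[bits: e,a,c,clk,b,d]
t=0: Δ0=000000 Δ1=000100 Δ2=000110 Δ3=101111 Δ4=110111 Δ5=010111 Δ6=011111 | 6Δ
t=1: Δ0=011111 Δ1=011011 | 1Δ
t=2: Δ0=011011 Δ1=011111 Δ2=011101 Δ3=100100 Δ4=001100 Δ5=000100 | 5Δ
t=3: Δ0=000100 Δ1=000000 | 1Δ
t=4: Δ0=000000 Δ1=000100 Δ2=000110 Δ3=101111 Δ4=110111 Δ5=010111 Δ6=011111 | 6Δ
t=5: Δ0=011111 Δ1=011011 | 1Δ
t=6: Δ0=011011 Δ1=011111 Δ2=011101 Δ3=100100 Δ4=001100 Δ5=000100 | 5Δ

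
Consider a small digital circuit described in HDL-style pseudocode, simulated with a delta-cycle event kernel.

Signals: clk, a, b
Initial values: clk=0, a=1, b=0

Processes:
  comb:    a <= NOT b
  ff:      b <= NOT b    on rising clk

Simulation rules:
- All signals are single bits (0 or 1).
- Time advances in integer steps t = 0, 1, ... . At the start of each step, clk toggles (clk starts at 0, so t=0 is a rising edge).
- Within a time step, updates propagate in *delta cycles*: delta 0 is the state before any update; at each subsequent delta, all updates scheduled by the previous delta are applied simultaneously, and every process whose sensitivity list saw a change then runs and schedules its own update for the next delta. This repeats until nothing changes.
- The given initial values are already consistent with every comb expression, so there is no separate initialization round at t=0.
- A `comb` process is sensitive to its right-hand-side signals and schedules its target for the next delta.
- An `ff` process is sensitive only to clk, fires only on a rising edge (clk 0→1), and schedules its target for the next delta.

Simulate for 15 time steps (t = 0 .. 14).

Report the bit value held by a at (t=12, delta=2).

[bits: b,clk,a]
t=0: Δ0=001 Δ1=011 Δ2=111 Δ3=110 | 3Δ
t=1: Δ0=110 Δ1=100 | 1Δ
t=2: Δ0=100 Δ1=110 Δ2=010 Δ3=011 | 3Δ
t=3: Δ0=011 Δ1=001 | 1Δ
t=4: Δ0=001 Δ1=011 Δ2=111 Δ3=110 | 3Δ
t=5: Δ0=110 Δ1=100 | 1Δ
t=6: Δ0=100 Δ1=110 Δ2=010 Δ3=011 | 3Δ
t=7: Δ0=011 Δ1=001 | 1Δ
t=8: Δ0=001 Δ1=011 Δ2=111 Δ3=110 | 3Δ
t=9: Δ0=110 Δ1=100 | 1Δ
t=10: Δ0=100 Δ1=110 Δ2=010 Δ3=011 | 3Δ
t=11: Δ0=011 Δ1=001 | 1Δ
t=12: Δ0=001 Δ1=011 Δ2=111 Δ3=110 | 3Δ
t=13: Δ0=110 Δ1=100 | 1Δ
t=14: Δ0=100 Δ1=110 Δ2=010 Δ3=011 | 3Δ

1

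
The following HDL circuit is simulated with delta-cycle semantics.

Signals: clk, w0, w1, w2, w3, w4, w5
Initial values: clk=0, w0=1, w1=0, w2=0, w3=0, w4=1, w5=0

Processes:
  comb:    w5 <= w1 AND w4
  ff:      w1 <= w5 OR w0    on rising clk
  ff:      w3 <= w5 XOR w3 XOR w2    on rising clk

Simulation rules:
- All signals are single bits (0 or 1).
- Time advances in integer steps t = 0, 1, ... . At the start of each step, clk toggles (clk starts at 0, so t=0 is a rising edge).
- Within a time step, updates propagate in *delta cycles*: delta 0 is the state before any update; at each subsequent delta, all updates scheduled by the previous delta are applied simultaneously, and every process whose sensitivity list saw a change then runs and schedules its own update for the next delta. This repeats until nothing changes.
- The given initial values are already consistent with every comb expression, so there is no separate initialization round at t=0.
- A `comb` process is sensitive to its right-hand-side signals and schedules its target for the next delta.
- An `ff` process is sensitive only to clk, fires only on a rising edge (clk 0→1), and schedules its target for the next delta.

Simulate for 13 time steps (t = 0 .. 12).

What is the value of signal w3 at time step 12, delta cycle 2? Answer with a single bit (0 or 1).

0

t0.Δ0 w2=0 clk=0 w5=0 w0=1 w4=1 w1=0 w3=0
t0.Δ1 w2=0 clk=1 w5=0 w0=1 w4=1 w1=0 w3=0
t0.Δ2 w2=0 clk=1 w5=0 w0=1 w4=1 w1=1 w3=0
t0.Δ3 w2=0 clk=1 w5=1 w0=1 w4=1 w1=1 w3=0
t1.Δ0 w2=0 clk=1 w5=1 w0=1 w4=1 w1=1 w3=0
t1.Δ1 w2=0 clk=0 w5=1 w0=1 w4=1 w1=1 w3=0
t2.Δ0 w2=0 clk=0 w5=1 w0=1 w4=1 w1=1 w3=0
t2.Δ1 w2=0 clk=1 w5=1 w0=1 w4=1 w1=1 w3=0
t2.Δ2 w2=0 clk=1 w5=1 w0=1 w4=1 w1=1 w3=1
t3.Δ0 w2=0 clk=1 w5=1 w0=1 w4=1 w1=1 w3=1
t3.Δ1 w2=0 clk=0 w5=1 w0=1 w4=1 w1=1 w3=1
t4.Δ0 w2=0 clk=0 w5=1 w0=1 w4=1 w1=1 w3=1
t4.Δ1 w2=0 clk=1 w5=1 w0=1 w4=1 w1=1 w3=1
t4.Δ2 w2=0 clk=1 w5=1 w0=1 w4=1 w1=1 w3=0
t5.Δ0 w2=0 clk=1 w5=1 w0=1 w4=1 w1=1 w3=0
t5.Δ1 w2=0 clk=0 w5=1 w0=1 w4=1 w1=1 w3=0
t6.Δ0 w2=0 clk=0 w5=1 w0=1 w4=1 w1=1 w3=0
t6.Δ1 w2=0 clk=1 w5=1 w0=1 w4=1 w1=1 w3=0
t6.Δ2 w2=0 clk=1 w5=1 w0=1 w4=1 w1=1 w3=1
t7.Δ0 w2=0 clk=1 w5=1 w0=1 w4=1 w1=1 w3=1
t7.Δ1 w2=0 clk=0 w5=1 w0=1 w4=1 w1=1 w3=1
t8.Δ0 w2=0 clk=0 w5=1 w0=1 w4=1 w1=1 w3=1
t8.Δ1 w2=0 clk=1 w5=1 w0=1 w4=1 w1=1 w3=1
t8.Δ2 w2=0 clk=1 w5=1 w0=1 w4=1 w1=1 w3=0
t9.Δ0 w2=0 clk=1 w5=1 w0=1 w4=1 w1=1 w3=0
t9.Δ1 w2=0 clk=0 w5=1 w0=1 w4=1 w1=1 w3=0
t10.Δ0 w2=0 clk=0 w5=1 w0=1 w4=1 w1=1 w3=0
t10.Δ1 w2=0 clk=1 w5=1 w0=1 w4=1 w1=1 w3=0
t10.Δ2 w2=0 clk=1 w5=1 w0=1 w4=1 w1=1 w3=1
t11.Δ0 w2=0 clk=1 w5=1 w0=1 w4=1 w1=1 w3=1
t11.Δ1 w2=0 clk=0 w5=1 w0=1 w4=1 w1=1 w3=1
t12.Δ0 w2=0 clk=0 w5=1 w0=1 w4=1 w1=1 w3=1
t12.Δ1 w2=0 clk=1 w5=1 w0=1 w4=1 w1=1 w3=1
t12.Δ2 w2=0 clk=1 w5=1 w0=1 w4=1 w1=1 w3=0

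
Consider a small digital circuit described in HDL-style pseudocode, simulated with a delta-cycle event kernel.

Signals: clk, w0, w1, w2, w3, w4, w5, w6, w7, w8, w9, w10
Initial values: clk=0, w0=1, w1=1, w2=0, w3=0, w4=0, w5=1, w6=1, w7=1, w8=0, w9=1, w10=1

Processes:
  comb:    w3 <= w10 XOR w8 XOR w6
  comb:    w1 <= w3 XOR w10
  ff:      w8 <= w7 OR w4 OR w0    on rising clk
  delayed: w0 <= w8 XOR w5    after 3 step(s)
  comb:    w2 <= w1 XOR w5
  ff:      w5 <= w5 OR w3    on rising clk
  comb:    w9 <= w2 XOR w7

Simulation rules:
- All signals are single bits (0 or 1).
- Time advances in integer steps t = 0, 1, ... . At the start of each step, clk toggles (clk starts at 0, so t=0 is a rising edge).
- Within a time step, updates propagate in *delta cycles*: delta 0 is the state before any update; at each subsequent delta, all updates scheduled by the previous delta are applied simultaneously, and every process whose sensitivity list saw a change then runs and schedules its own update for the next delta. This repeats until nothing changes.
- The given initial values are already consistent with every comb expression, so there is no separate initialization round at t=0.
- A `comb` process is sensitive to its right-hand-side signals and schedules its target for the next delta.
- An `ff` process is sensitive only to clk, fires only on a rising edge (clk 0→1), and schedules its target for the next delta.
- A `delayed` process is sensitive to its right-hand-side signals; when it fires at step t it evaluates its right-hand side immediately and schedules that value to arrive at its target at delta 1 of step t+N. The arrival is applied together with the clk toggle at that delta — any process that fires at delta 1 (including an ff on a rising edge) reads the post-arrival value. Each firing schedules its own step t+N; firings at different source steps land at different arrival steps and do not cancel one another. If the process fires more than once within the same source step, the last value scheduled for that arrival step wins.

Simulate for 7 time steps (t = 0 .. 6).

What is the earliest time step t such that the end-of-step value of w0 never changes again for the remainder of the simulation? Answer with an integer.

[bits: w0,w2,w6,w1,clk,w4,w8,w9,w5,w3,w7,w10]
t=0: Δ0=101100011011 Δ1=101110011011 Δ2=101110111011 Δ3=101110111111 Δ4=101010111111 Δ5=111010111111 Δ6=111010101111 | 6Δ
t=1: Δ0=111010101111 Δ1=111000101111 | 1Δ
t=2: Δ0=111000101111 Δ1=111010101111 | 1Δ
t=3: Δ0=111010101111 Δ1=011000101111 | 1Δ
t=4: Δ0=011000101111 Δ1=011010101111 | 1Δ
t=5: Δ0=011010101111 Δ1=011000101111 | 1Δ
t=6: Δ0=011000101111 Δ1=011010101111 | 1Δ

3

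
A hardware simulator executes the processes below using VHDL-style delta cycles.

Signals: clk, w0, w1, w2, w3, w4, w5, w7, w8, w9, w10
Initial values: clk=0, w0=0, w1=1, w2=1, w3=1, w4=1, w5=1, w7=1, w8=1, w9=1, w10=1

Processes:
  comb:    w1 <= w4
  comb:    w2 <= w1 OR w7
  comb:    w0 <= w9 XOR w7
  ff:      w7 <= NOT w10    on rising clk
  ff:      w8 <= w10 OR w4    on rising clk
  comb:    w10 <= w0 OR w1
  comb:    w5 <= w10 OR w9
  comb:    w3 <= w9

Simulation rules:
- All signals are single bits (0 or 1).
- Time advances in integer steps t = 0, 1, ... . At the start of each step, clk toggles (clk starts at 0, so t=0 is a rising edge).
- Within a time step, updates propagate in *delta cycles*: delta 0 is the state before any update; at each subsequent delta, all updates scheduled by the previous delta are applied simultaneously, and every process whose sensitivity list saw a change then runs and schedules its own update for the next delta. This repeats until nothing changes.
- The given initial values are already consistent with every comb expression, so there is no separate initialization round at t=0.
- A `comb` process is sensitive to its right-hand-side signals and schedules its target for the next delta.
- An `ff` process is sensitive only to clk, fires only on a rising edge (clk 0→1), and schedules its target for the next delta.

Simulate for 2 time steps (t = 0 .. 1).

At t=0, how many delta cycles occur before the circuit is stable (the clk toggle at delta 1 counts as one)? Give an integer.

3

[bits: w8,w1,w9,w3,clk,w2,w5,w4,w7,w10,w0]
t=0: Δ0=11110111110 Δ1=11111111110 Δ2=11111111010 Δ3=11111111011 | 3Δ
t=1: Δ0=11111111011 Δ1=11110111011 | 1Δ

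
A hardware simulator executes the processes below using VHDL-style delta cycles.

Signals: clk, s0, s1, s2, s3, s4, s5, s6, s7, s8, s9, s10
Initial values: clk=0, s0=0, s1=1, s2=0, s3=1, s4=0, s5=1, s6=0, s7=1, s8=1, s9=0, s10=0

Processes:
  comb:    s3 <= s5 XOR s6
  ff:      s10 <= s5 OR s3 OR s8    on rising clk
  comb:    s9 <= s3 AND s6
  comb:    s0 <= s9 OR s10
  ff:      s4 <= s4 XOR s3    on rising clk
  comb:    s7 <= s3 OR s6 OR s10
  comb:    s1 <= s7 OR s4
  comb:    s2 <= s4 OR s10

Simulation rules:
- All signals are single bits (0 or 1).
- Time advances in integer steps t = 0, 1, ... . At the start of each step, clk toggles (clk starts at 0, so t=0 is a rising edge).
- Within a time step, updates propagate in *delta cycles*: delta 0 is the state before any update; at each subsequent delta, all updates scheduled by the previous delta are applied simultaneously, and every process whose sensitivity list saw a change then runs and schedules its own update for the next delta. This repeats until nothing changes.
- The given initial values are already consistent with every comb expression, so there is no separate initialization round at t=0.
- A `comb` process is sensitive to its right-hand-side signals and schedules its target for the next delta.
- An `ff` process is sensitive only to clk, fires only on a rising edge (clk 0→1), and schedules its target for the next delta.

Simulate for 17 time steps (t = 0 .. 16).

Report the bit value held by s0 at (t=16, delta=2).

t=0 Δ0: s2=0 s1=1 s4=0 s7=1 s0=0 s8=1 s10=0 s6=0 s3=1 s9=0 s5=1 clk=0
  Δ1: clk:0→1
  Δ2: s4:0→1, s10:0→1
  Δ3: s2:0→1, s0:0→1
  (3Δ to stable)
t=1 Δ0: s2=1 s1=1 s4=1 s7=1 s0=1 s8=1 s10=1 s6=0 s3=1 s9=0 s5=1 clk=1
  Δ1: clk:1→0
  (1Δ to stable)
t=2 Δ0: s2=1 s1=1 s4=1 s7=1 s0=1 s8=1 s10=1 s6=0 s3=1 s9=0 s5=1 clk=0
  Δ1: clk:0→1
  Δ2: s4:1→0
  (2Δ to stable)
t=3 Δ0: s2=1 s1=1 s4=0 s7=1 s0=1 s8=1 s10=1 s6=0 s3=1 s9=0 s5=1 clk=1
  Δ1: clk:1→0
  (1Δ to stable)
t=4 Δ0: s2=1 s1=1 s4=0 s7=1 s0=1 s8=1 s10=1 s6=0 s3=1 s9=0 s5=1 clk=0
  Δ1: clk:0→1
  Δ2: s4:0→1
  (2Δ to stable)
t=5 Δ0: s2=1 s1=1 s4=1 s7=1 s0=1 s8=1 s10=1 s6=0 s3=1 s9=0 s5=1 clk=1
  Δ1: clk:1→0
  (1Δ to stable)
t=6 Δ0: s2=1 s1=1 s4=1 s7=1 s0=1 s8=1 s10=1 s6=0 s3=1 s9=0 s5=1 clk=0
  Δ1: clk:0→1
  Δ2: s4:1→0
  (2Δ to stable)
t=7 Δ0: s2=1 s1=1 s4=0 s7=1 s0=1 s8=1 s10=1 s6=0 s3=1 s9=0 s5=1 clk=1
  Δ1: clk:1→0
  (1Δ to stable)
t=8 Δ0: s2=1 s1=1 s4=0 s7=1 s0=1 s8=1 s10=1 s6=0 s3=1 s9=0 s5=1 clk=0
  Δ1: clk:0→1
  Δ2: s4:0→1
  (2Δ to stable)
t=9 Δ0: s2=1 s1=1 s4=1 s7=1 s0=1 s8=1 s10=1 s6=0 s3=1 s9=0 s5=1 clk=1
  Δ1: clk:1→0
  (1Δ to stable)
t=10 Δ0: s2=1 s1=1 s4=1 s7=1 s0=1 s8=1 s10=1 s6=0 s3=1 s9=0 s5=1 clk=0
  Δ1: clk:0→1
  Δ2: s4:1→0
  (2Δ to stable)
t=11 Δ0: s2=1 s1=1 s4=0 s7=1 s0=1 s8=1 s10=1 s6=0 s3=1 s9=0 s5=1 clk=1
  Δ1: clk:1→0
  (1Δ to stable)
t=12 Δ0: s2=1 s1=1 s4=0 s7=1 s0=1 s8=1 s10=1 s6=0 s3=1 s9=0 s5=1 clk=0
  Δ1: clk:0→1
  Δ2: s4:0→1
  (2Δ to stable)
t=13 Δ0: s2=1 s1=1 s4=1 s7=1 s0=1 s8=1 s10=1 s6=0 s3=1 s9=0 s5=1 clk=1
  Δ1: clk:1→0
  (1Δ to stable)
t=14 Δ0: s2=1 s1=1 s4=1 s7=1 s0=1 s8=1 s10=1 s6=0 s3=1 s9=0 s5=1 clk=0
  Δ1: clk:0→1
  Δ2: s4:1→0
  (2Δ to stable)
t=15 Δ0: s2=1 s1=1 s4=0 s7=1 s0=1 s8=1 s10=1 s6=0 s3=1 s9=0 s5=1 clk=1
  Δ1: clk:1→0
  (1Δ to stable)
t=16 Δ0: s2=1 s1=1 s4=0 s7=1 s0=1 s8=1 s10=1 s6=0 s3=1 s9=0 s5=1 clk=0
  Δ1: clk:0→1
  Δ2: s4:0→1
  (2Δ to stable)

1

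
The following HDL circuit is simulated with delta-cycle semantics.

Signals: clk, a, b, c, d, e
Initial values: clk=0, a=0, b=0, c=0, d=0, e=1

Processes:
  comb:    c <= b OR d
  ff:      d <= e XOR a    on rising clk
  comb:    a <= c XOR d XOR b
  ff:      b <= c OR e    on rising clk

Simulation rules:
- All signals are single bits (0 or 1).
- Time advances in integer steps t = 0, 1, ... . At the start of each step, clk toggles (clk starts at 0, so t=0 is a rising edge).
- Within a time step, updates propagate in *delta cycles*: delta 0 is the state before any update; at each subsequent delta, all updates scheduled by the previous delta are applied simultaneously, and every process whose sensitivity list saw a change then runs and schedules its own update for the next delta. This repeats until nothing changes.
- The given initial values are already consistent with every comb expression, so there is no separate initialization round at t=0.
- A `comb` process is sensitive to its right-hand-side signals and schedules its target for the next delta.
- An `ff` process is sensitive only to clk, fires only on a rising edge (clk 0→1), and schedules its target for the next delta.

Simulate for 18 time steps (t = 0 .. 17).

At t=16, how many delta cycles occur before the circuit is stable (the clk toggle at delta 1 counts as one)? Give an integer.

3

t0.Δ0 b=0 e=1 d=0 clk=0 c=0 a=0
t0.Δ1 b=0 e=1 d=0 clk=1 c=0 a=0
t0.Δ2 b=1 e=1 d=1 clk=1 c=0 a=0
t0.Δ3 b=1 e=1 d=1 clk=1 c=1 a=0
t0.Δ4 b=1 e=1 d=1 clk=1 c=1 a=1
t1.Δ0 b=1 e=1 d=1 clk=1 c=1 a=1
t1.Δ1 b=1 e=1 d=1 clk=0 c=1 a=1
t2.Δ0 b=1 e=1 d=1 clk=0 c=1 a=1
t2.Δ1 b=1 e=1 d=1 clk=1 c=1 a=1
t2.Δ2 b=1 e=1 d=0 clk=1 c=1 a=1
t2.Δ3 b=1 e=1 d=0 clk=1 c=1 a=0
t3.Δ0 b=1 e=1 d=0 clk=1 c=1 a=0
t3.Δ1 b=1 e=1 d=0 clk=0 c=1 a=0
t4.Δ0 b=1 e=1 d=0 clk=0 c=1 a=0
t4.Δ1 b=1 e=1 d=0 clk=1 c=1 a=0
t4.Δ2 b=1 e=1 d=1 clk=1 c=1 a=0
t4.Δ3 b=1 e=1 d=1 clk=1 c=1 a=1
t5.Δ0 b=1 e=1 d=1 clk=1 c=1 a=1
t5.Δ1 b=1 e=1 d=1 clk=0 c=1 a=1
t6.Δ0 b=1 e=1 d=1 clk=0 c=1 a=1
t6.Δ1 b=1 e=1 d=1 clk=1 c=1 a=1
t6.Δ2 b=1 e=1 d=0 clk=1 c=1 a=1
t6.Δ3 b=1 e=1 d=0 clk=1 c=1 a=0
t7.Δ0 b=1 e=1 d=0 clk=1 c=1 a=0
t7.Δ1 b=1 e=1 d=0 clk=0 c=1 a=0
t8.Δ0 b=1 e=1 d=0 clk=0 c=1 a=0
t8.Δ1 b=1 e=1 d=0 clk=1 c=1 a=0
t8.Δ2 b=1 e=1 d=1 clk=1 c=1 a=0
t8.Δ3 b=1 e=1 d=1 clk=1 c=1 a=1
t9.Δ0 b=1 e=1 d=1 clk=1 c=1 a=1
t9.Δ1 b=1 e=1 d=1 clk=0 c=1 a=1
t10.Δ0 b=1 e=1 d=1 clk=0 c=1 a=1
t10.Δ1 b=1 e=1 d=1 clk=1 c=1 a=1
t10.Δ2 b=1 e=1 d=0 clk=1 c=1 a=1
t10.Δ3 b=1 e=1 d=0 clk=1 c=1 a=0
t11.Δ0 b=1 e=1 d=0 clk=1 c=1 a=0
t11.Δ1 b=1 e=1 d=0 clk=0 c=1 a=0
t12.Δ0 b=1 e=1 d=0 clk=0 c=1 a=0
t12.Δ1 b=1 e=1 d=0 clk=1 c=1 a=0
t12.Δ2 b=1 e=1 d=1 clk=1 c=1 a=0
t12.Δ3 b=1 e=1 d=1 clk=1 c=1 a=1
t13.Δ0 b=1 e=1 d=1 clk=1 c=1 a=1
t13.Δ1 b=1 e=1 d=1 clk=0 c=1 a=1
t14.Δ0 b=1 e=1 d=1 clk=0 c=1 a=1
t14.Δ1 b=1 e=1 d=1 clk=1 c=1 a=1
t14.Δ2 b=1 e=1 d=0 clk=1 c=1 a=1
t14.Δ3 b=1 e=1 d=0 clk=1 c=1 a=0
t15.Δ0 b=1 e=1 d=0 clk=1 c=1 a=0
t15.Δ1 b=1 e=1 d=0 clk=0 c=1 a=0
t16.Δ0 b=1 e=1 d=0 clk=0 c=1 a=0
t16.Δ1 b=1 e=1 d=0 clk=1 c=1 a=0
t16.Δ2 b=1 e=1 d=1 clk=1 c=1 a=0
t16.Δ3 b=1 e=1 d=1 clk=1 c=1 a=1
t17.Δ0 b=1 e=1 d=1 clk=1 c=1 a=1
t17.Δ1 b=1 e=1 d=1 clk=0 c=1 a=1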